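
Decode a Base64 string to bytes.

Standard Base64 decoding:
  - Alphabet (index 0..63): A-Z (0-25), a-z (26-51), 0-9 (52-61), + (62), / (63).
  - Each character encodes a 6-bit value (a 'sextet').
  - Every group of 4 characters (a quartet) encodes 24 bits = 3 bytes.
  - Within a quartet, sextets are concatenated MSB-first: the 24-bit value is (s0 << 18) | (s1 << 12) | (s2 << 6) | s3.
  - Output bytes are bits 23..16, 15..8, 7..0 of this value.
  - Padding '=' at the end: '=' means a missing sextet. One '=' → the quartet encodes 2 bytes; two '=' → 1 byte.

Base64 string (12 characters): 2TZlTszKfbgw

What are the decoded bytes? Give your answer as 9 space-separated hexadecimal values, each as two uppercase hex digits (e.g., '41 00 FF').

After char 0 ('2'=54): chars_in_quartet=1 acc=0x36 bytes_emitted=0
After char 1 ('T'=19): chars_in_quartet=2 acc=0xD93 bytes_emitted=0
After char 2 ('Z'=25): chars_in_quartet=3 acc=0x364D9 bytes_emitted=0
After char 3 ('l'=37): chars_in_quartet=4 acc=0xD93665 -> emit D9 36 65, reset; bytes_emitted=3
After char 4 ('T'=19): chars_in_quartet=1 acc=0x13 bytes_emitted=3
After char 5 ('s'=44): chars_in_quartet=2 acc=0x4EC bytes_emitted=3
After char 6 ('z'=51): chars_in_quartet=3 acc=0x13B33 bytes_emitted=3
After char 7 ('K'=10): chars_in_quartet=4 acc=0x4ECCCA -> emit 4E CC CA, reset; bytes_emitted=6
After char 8 ('f'=31): chars_in_quartet=1 acc=0x1F bytes_emitted=6
After char 9 ('b'=27): chars_in_quartet=2 acc=0x7DB bytes_emitted=6
After char 10 ('g'=32): chars_in_quartet=3 acc=0x1F6E0 bytes_emitted=6
After char 11 ('w'=48): chars_in_quartet=4 acc=0x7DB830 -> emit 7D B8 30, reset; bytes_emitted=9

Answer: D9 36 65 4E CC CA 7D B8 30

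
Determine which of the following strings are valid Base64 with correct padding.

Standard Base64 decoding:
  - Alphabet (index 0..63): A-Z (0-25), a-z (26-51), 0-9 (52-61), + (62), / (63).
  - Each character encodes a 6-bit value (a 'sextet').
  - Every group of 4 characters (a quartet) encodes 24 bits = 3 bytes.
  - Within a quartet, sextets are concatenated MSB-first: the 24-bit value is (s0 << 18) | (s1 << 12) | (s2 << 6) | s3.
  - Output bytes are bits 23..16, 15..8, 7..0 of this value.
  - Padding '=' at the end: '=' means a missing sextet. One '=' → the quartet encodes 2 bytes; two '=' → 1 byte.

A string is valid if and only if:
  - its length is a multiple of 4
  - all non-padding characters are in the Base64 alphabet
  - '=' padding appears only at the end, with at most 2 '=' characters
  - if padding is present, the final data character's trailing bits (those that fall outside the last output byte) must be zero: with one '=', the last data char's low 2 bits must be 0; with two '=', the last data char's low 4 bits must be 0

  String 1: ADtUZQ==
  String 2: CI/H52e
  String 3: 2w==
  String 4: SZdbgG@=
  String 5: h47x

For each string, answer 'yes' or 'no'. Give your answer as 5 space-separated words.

Answer: yes no yes no yes

Derivation:
String 1: 'ADtUZQ==' → valid
String 2: 'CI/H52e' → invalid (len=7 not mult of 4)
String 3: '2w==' → valid
String 4: 'SZdbgG@=' → invalid (bad char(s): ['@'])
String 5: 'h47x' → valid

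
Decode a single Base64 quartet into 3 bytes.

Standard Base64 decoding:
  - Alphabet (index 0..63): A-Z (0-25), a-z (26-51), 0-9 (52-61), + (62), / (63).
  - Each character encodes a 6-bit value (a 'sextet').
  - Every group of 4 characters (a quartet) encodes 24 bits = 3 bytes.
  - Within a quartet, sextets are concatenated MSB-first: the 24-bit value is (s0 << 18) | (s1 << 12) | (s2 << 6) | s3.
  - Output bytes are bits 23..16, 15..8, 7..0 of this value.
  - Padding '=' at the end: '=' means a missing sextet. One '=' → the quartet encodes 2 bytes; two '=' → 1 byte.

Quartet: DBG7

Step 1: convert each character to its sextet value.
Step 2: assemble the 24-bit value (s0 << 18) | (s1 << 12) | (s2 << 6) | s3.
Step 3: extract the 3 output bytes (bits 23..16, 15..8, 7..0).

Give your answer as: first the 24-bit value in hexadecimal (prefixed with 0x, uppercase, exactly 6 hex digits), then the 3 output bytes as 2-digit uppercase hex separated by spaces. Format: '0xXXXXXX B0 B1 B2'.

Sextets: D=3, B=1, G=6, 7=59
24-bit: (3<<18) | (1<<12) | (6<<6) | 59
      = 0x0C0000 | 0x001000 | 0x000180 | 0x00003B
      = 0x0C11BB
Bytes: (v>>16)&0xFF=0C, (v>>8)&0xFF=11, v&0xFF=BB

Answer: 0x0C11BB 0C 11 BB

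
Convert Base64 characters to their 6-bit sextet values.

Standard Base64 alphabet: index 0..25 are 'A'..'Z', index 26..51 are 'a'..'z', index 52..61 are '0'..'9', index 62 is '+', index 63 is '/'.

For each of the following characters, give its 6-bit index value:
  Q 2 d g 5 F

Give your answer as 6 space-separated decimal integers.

'Q': A..Z range, ord('Q') − ord('A') = 16
'2': 0..9 range, 52 + ord('2') − ord('0') = 54
'd': a..z range, 26 + ord('d') − ord('a') = 29
'g': a..z range, 26 + ord('g') − ord('a') = 32
'5': 0..9 range, 52 + ord('5') − ord('0') = 57
'F': A..Z range, ord('F') − ord('A') = 5

Answer: 16 54 29 32 57 5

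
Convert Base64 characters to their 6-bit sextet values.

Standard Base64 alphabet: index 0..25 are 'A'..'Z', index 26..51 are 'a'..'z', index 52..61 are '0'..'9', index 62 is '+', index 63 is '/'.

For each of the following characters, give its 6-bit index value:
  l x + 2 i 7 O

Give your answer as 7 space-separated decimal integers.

'l': a..z range, 26 + ord('l') − ord('a') = 37
'x': a..z range, 26 + ord('x') − ord('a') = 49
'+': index 62
'2': 0..9 range, 52 + ord('2') − ord('0') = 54
'i': a..z range, 26 + ord('i') − ord('a') = 34
'7': 0..9 range, 52 + ord('7') − ord('0') = 59
'O': A..Z range, ord('O') − ord('A') = 14

Answer: 37 49 62 54 34 59 14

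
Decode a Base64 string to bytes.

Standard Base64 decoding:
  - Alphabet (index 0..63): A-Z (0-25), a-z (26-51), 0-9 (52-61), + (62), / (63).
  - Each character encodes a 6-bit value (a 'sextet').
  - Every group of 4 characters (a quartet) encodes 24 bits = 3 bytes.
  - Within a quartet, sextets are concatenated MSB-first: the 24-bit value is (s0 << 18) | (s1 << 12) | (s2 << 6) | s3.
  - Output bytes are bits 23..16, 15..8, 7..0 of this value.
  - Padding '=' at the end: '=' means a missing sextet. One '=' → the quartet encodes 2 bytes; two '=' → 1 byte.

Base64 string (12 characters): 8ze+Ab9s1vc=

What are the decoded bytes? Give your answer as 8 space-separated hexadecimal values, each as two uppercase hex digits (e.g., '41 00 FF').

Answer: F3 37 BE 01 BF 6C D6 F7

Derivation:
After char 0 ('8'=60): chars_in_quartet=1 acc=0x3C bytes_emitted=0
After char 1 ('z'=51): chars_in_quartet=2 acc=0xF33 bytes_emitted=0
After char 2 ('e'=30): chars_in_quartet=3 acc=0x3CCDE bytes_emitted=0
After char 3 ('+'=62): chars_in_quartet=4 acc=0xF337BE -> emit F3 37 BE, reset; bytes_emitted=3
After char 4 ('A'=0): chars_in_quartet=1 acc=0x0 bytes_emitted=3
After char 5 ('b'=27): chars_in_quartet=2 acc=0x1B bytes_emitted=3
After char 6 ('9'=61): chars_in_quartet=3 acc=0x6FD bytes_emitted=3
After char 7 ('s'=44): chars_in_quartet=4 acc=0x1BF6C -> emit 01 BF 6C, reset; bytes_emitted=6
After char 8 ('1'=53): chars_in_quartet=1 acc=0x35 bytes_emitted=6
After char 9 ('v'=47): chars_in_quartet=2 acc=0xD6F bytes_emitted=6
After char 10 ('c'=28): chars_in_quartet=3 acc=0x35BDC bytes_emitted=6
Padding '=': partial quartet acc=0x35BDC -> emit D6 F7; bytes_emitted=8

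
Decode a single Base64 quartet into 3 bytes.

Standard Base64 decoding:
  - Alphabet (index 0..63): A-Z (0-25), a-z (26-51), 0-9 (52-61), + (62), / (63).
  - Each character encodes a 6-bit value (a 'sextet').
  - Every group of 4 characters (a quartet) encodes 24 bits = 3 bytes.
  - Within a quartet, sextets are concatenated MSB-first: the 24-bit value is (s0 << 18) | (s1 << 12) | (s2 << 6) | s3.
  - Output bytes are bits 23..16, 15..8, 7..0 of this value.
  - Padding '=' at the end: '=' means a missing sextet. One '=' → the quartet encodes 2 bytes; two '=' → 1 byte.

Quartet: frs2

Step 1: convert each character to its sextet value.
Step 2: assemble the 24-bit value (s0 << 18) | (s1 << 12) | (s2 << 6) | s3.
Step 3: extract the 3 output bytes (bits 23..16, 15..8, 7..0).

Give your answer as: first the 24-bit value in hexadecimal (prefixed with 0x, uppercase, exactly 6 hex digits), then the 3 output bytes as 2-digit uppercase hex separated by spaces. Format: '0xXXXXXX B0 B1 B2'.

Sextets: f=31, r=43, s=44, 2=54
24-bit: (31<<18) | (43<<12) | (44<<6) | 54
      = 0x7C0000 | 0x02B000 | 0x000B00 | 0x000036
      = 0x7EBB36
Bytes: (v>>16)&0xFF=7E, (v>>8)&0xFF=BB, v&0xFF=36

Answer: 0x7EBB36 7E BB 36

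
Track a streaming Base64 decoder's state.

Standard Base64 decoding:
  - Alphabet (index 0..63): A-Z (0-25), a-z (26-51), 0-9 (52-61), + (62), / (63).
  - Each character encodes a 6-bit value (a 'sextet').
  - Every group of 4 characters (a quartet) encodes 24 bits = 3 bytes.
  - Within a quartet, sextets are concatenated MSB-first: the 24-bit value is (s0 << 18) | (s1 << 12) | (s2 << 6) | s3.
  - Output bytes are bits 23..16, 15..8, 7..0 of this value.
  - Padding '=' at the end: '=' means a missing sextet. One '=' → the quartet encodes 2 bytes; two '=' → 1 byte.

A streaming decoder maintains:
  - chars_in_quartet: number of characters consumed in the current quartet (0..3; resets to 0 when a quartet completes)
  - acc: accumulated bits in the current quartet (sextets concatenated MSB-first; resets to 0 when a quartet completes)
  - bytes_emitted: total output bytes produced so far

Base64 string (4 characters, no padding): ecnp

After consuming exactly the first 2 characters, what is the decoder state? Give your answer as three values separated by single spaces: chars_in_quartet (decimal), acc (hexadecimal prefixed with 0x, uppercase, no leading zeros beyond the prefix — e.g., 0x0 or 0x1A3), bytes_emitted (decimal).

Answer: 2 0x79C 0

Derivation:
After char 0 ('e'=30): chars_in_quartet=1 acc=0x1E bytes_emitted=0
After char 1 ('c'=28): chars_in_quartet=2 acc=0x79C bytes_emitted=0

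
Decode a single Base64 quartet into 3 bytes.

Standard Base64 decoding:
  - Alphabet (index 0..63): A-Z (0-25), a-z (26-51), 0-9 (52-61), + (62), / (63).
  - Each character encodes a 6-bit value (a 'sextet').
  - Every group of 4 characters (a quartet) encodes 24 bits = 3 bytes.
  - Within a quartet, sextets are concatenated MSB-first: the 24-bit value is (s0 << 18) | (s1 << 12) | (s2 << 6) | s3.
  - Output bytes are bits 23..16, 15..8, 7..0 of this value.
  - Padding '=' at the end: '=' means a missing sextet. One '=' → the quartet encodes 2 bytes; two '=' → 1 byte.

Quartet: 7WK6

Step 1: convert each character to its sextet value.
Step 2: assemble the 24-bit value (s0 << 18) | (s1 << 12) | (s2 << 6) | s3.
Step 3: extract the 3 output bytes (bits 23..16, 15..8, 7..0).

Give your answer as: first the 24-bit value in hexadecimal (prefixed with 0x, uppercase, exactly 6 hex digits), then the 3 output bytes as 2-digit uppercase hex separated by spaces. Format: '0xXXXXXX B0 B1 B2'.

Sextets: 7=59, W=22, K=10, 6=58
24-bit: (59<<18) | (22<<12) | (10<<6) | 58
      = 0xEC0000 | 0x016000 | 0x000280 | 0x00003A
      = 0xED62BA
Bytes: (v>>16)&0xFF=ED, (v>>8)&0xFF=62, v&0xFF=BA

Answer: 0xED62BA ED 62 BA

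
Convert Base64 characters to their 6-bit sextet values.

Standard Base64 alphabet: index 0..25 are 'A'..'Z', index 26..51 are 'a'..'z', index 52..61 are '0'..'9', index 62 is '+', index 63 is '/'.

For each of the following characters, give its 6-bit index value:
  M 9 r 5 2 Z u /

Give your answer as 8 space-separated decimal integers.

'M': A..Z range, ord('M') − ord('A') = 12
'9': 0..9 range, 52 + ord('9') − ord('0') = 61
'r': a..z range, 26 + ord('r') − ord('a') = 43
'5': 0..9 range, 52 + ord('5') − ord('0') = 57
'2': 0..9 range, 52 + ord('2') − ord('0') = 54
'Z': A..Z range, ord('Z') − ord('A') = 25
'u': a..z range, 26 + ord('u') − ord('a') = 46
'/': index 63

Answer: 12 61 43 57 54 25 46 63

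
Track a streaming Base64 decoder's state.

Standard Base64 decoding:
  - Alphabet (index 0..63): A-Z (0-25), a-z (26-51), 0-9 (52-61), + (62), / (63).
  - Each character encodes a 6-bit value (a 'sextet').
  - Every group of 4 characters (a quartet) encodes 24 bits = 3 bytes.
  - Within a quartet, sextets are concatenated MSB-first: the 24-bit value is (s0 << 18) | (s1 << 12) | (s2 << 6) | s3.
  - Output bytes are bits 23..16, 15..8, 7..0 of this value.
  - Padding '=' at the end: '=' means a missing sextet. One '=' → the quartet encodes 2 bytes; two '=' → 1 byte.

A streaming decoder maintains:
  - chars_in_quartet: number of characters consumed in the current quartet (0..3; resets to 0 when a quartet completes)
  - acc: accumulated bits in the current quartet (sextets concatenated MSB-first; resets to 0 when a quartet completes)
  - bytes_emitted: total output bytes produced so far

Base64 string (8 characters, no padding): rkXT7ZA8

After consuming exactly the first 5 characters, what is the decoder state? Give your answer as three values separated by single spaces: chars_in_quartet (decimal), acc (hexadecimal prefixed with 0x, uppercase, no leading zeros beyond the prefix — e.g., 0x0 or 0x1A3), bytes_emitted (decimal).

After char 0 ('r'=43): chars_in_quartet=1 acc=0x2B bytes_emitted=0
After char 1 ('k'=36): chars_in_quartet=2 acc=0xAE4 bytes_emitted=0
After char 2 ('X'=23): chars_in_quartet=3 acc=0x2B917 bytes_emitted=0
After char 3 ('T'=19): chars_in_quartet=4 acc=0xAE45D3 -> emit AE 45 D3, reset; bytes_emitted=3
After char 4 ('7'=59): chars_in_quartet=1 acc=0x3B bytes_emitted=3

Answer: 1 0x3B 3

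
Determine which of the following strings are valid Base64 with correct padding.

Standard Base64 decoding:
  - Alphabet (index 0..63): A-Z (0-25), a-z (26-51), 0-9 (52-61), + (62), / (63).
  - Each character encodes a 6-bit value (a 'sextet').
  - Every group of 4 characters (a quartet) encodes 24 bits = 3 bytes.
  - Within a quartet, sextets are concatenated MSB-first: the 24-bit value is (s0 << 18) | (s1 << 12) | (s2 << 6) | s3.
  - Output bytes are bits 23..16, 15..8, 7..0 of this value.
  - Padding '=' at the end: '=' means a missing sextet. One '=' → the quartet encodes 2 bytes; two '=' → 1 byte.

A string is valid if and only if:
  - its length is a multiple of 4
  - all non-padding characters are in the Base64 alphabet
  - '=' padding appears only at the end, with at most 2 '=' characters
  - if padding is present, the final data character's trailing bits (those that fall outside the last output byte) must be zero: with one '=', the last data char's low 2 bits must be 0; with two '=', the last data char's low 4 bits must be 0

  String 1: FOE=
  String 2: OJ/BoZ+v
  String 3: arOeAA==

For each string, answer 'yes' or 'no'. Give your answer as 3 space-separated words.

String 1: 'FOE=' → valid
String 2: 'OJ/BoZ+v' → valid
String 3: 'arOeAA==' → valid

Answer: yes yes yes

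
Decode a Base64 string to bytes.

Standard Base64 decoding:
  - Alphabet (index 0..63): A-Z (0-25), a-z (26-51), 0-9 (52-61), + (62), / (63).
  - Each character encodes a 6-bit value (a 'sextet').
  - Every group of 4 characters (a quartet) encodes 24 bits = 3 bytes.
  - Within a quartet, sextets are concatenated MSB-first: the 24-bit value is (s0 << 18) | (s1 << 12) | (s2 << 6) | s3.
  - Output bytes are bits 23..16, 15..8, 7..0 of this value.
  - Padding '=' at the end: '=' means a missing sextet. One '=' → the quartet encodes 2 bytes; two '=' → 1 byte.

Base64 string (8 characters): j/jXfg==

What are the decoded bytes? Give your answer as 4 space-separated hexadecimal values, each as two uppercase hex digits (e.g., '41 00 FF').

After char 0 ('j'=35): chars_in_quartet=1 acc=0x23 bytes_emitted=0
After char 1 ('/'=63): chars_in_quartet=2 acc=0x8FF bytes_emitted=0
After char 2 ('j'=35): chars_in_quartet=3 acc=0x23FE3 bytes_emitted=0
After char 3 ('X'=23): chars_in_quartet=4 acc=0x8FF8D7 -> emit 8F F8 D7, reset; bytes_emitted=3
After char 4 ('f'=31): chars_in_quartet=1 acc=0x1F bytes_emitted=3
After char 5 ('g'=32): chars_in_quartet=2 acc=0x7E0 bytes_emitted=3
Padding '==': partial quartet acc=0x7E0 -> emit 7E; bytes_emitted=4

Answer: 8F F8 D7 7E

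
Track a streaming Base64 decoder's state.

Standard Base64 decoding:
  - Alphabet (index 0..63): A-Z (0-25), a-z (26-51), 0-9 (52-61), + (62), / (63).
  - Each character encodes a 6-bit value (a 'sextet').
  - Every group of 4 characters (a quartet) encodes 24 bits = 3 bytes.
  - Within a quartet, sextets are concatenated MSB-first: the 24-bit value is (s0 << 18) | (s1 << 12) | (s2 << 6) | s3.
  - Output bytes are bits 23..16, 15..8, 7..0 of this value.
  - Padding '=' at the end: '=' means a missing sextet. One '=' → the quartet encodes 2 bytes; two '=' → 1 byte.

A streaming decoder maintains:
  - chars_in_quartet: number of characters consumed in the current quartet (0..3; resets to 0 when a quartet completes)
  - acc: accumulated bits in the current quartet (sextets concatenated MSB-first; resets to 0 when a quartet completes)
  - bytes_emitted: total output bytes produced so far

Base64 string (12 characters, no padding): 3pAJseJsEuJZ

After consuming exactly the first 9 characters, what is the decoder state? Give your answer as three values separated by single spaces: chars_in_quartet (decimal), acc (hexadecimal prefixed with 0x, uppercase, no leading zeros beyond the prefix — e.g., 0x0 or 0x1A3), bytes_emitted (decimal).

Answer: 1 0x4 6

Derivation:
After char 0 ('3'=55): chars_in_quartet=1 acc=0x37 bytes_emitted=0
After char 1 ('p'=41): chars_in_quartet=2 acc=0xDE9 bytes_emitted=0
After char 2 ('A'=0): chars_in_quartet=3 acc=0x37A40 bytes_emitted=0
After char 3 ('J'=9): chars_in_quartet=4 acc=0xDE9009 -> emit DE 90 09, reset; bytes_emitted=3
After char 4 ('s'=44): chars_in_quartet=1 acc=0x2C bytes_emitted=3
After char 5 ('e'=30): chars_in_quartet=2 acc=0xB1E bytes_emitted=3
After char 6 ('J'=9): chars_in_quartet=3 acc=0x2C789 bytes_emitted=3
After char 7 ('s'=44): chars_in_quartet=4 acc=0xB1E26C -> emit B1 E2 6C, reset; bytes_emitted=6
After char 8 ('E'=4): chars_in_quartet=1 acc=0x4 bytes_emitted=6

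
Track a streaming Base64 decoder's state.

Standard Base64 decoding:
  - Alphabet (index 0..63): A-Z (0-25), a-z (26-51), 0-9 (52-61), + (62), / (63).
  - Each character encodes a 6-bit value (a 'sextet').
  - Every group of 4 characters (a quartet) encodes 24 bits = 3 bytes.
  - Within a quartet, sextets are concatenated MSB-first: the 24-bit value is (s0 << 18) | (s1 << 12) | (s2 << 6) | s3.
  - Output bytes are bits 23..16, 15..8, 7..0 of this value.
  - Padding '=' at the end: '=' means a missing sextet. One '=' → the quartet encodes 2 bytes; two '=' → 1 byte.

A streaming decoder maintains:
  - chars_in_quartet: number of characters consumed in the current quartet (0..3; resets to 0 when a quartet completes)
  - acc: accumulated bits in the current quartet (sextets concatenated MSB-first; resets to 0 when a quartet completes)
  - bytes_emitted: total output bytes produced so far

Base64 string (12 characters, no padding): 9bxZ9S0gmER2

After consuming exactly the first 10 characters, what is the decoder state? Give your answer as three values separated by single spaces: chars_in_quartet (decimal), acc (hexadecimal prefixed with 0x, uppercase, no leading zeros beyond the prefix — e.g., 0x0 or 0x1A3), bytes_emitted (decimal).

After char 0 ('9'=61): chars_in_quartet=1 acc=0x3D bytes_emitted=0
After char 1 ('b'=27): chars_in_quartet=2 acc=0xF5B bytes_emitted=0
After char 2 ('x'=49): chars_in_quartet=3 acc=0x3D6F1 bytes_emitted=0
After char 3 ('Z'=25): chars_in_quartet=4 acc=0xF5BC59 -> emit F5 BC 59, reset; bytes_emitted=3
After char 4 ('9'=61): chars_in_quartet=1 acc=0x3D bytes_emitted=3
After char 5 ('S'=18): chars_in_quartet=2 acc=0xF52 bytes_emitted=3
After char 6 ('0'=52): chars_in_quartet=3 acc=0x3D4B4 bytes_emitted=3
After char 7 ('g'=32): chars_in_quartet=4 acc=0xF52D20 -> emit F5 2D 20, reset; bytes_emitted=6
After char 8 ('m'=38): chars_in_quartet=1 acc=0x26 bytes_emitted=6
After char 9 ('E'=4): chars_in_quartet=2 acc=0x984 bytes_emitted=6

Answer: 2 0x984 6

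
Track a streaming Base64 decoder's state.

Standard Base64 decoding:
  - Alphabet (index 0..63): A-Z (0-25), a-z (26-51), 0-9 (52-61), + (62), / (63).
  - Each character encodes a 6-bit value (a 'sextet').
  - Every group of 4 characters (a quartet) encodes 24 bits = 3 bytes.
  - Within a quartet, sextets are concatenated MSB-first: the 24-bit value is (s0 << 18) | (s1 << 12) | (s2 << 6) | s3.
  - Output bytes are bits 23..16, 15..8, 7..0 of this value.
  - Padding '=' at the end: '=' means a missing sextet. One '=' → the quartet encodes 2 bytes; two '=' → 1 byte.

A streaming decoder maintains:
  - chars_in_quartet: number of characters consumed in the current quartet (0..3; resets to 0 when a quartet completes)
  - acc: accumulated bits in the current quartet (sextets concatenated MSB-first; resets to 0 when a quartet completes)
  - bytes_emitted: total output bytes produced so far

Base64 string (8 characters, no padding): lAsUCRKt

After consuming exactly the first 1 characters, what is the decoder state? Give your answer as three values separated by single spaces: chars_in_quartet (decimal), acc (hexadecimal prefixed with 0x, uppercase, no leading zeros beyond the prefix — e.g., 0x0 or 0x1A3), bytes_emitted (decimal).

After char 0 ('l'=37): chars_in_quartet=1 acc=0x25 bytes_emitted=0

Answer: 1 0x25 0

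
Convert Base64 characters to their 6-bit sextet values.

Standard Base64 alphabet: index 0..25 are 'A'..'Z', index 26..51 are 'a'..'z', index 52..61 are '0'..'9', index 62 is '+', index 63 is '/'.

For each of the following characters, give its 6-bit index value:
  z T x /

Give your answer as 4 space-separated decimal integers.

Answer: 51 19 49 63

Derivation:
'z': a..z range, 26 + ord('z') − ord('a') = 51
'T': A..Z range, ord('T') − ord('A') = 19
'x': a..z range, 26 + ord('x') − ord('a') = 49
'/': index 63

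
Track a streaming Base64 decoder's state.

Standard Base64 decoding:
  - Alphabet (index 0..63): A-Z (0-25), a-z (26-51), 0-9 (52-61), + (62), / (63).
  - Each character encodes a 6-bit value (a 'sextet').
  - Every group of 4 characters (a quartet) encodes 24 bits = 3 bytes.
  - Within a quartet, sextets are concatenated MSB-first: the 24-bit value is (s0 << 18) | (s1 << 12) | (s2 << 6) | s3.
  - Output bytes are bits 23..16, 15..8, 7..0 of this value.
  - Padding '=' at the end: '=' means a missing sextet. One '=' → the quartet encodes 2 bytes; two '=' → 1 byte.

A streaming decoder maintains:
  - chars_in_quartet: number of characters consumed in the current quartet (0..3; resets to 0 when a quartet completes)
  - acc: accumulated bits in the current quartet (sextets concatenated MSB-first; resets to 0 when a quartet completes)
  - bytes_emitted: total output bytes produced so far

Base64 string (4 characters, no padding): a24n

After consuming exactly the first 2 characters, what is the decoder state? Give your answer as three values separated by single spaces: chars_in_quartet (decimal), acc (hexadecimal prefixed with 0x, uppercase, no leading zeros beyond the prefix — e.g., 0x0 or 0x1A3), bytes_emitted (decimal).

After char 0 ('a'=26): chars_in_quartet=1 acc=0x1A bytes_emitted=0
After char 1 ('2'=54): chars_in_quartet=2 acc=0x6B6 bytes_emitted=0

Answer: 2 0x6B6 0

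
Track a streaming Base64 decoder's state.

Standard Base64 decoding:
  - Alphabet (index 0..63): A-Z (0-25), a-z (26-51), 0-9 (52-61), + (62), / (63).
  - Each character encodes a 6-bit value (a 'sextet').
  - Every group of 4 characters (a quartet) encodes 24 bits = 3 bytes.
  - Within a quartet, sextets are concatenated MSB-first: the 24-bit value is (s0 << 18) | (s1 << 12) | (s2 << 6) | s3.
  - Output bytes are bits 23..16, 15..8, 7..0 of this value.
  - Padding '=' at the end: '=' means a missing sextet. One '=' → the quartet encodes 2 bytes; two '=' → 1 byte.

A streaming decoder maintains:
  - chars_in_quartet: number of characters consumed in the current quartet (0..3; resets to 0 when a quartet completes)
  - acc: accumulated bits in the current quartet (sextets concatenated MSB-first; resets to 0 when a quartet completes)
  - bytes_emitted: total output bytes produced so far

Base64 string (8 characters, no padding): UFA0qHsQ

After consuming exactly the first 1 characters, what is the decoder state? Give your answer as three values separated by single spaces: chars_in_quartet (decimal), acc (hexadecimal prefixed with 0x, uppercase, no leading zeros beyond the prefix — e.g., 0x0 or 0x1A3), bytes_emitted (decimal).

After char 0 ('U'=20): chars_in_quartet=1 acc=0x14 bytes_emitted=0

Answer: 1 0x14 0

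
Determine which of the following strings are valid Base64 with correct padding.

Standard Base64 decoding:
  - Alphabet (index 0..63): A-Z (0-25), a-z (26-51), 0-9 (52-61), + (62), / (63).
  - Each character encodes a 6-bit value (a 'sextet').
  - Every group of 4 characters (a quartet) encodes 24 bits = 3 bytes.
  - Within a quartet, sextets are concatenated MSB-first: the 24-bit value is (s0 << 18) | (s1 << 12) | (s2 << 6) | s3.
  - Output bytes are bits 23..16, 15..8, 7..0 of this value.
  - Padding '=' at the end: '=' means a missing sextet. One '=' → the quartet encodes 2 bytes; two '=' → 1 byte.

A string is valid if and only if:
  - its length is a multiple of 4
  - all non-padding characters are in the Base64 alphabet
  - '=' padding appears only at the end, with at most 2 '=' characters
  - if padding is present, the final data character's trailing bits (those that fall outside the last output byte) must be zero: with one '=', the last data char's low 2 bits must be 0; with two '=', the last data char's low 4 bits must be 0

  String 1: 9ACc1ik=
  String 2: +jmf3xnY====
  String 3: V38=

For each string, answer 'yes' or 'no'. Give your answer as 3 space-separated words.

String 1: '9ACc1ik=' → valid
String 2: '+jmf3xnY====' → invalid (4 pad chars (max 2))
String 3: 'V38=' → valid

Answer: yes no yes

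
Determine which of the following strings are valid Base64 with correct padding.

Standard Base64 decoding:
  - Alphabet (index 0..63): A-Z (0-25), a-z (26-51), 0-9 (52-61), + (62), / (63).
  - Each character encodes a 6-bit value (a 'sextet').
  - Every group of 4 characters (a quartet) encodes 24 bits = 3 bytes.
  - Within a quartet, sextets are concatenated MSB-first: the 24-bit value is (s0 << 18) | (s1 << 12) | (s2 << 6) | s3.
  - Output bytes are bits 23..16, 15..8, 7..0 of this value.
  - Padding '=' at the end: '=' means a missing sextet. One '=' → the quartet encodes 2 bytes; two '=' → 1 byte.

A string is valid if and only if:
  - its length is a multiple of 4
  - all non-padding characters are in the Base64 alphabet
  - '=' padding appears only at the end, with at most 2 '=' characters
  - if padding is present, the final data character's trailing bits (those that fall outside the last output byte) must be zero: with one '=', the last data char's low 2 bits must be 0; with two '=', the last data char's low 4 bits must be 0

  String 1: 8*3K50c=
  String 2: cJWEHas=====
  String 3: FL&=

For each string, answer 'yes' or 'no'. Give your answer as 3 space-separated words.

String 1: '8*3K50c=' → invalid (bad char(s): ['*'])
String 2: 'cJWEHas=====' → invalid (5 pad chars (max 2))
String 3: 'FL&=' → invalid (bad char(s): ['&'])

Answer: no no no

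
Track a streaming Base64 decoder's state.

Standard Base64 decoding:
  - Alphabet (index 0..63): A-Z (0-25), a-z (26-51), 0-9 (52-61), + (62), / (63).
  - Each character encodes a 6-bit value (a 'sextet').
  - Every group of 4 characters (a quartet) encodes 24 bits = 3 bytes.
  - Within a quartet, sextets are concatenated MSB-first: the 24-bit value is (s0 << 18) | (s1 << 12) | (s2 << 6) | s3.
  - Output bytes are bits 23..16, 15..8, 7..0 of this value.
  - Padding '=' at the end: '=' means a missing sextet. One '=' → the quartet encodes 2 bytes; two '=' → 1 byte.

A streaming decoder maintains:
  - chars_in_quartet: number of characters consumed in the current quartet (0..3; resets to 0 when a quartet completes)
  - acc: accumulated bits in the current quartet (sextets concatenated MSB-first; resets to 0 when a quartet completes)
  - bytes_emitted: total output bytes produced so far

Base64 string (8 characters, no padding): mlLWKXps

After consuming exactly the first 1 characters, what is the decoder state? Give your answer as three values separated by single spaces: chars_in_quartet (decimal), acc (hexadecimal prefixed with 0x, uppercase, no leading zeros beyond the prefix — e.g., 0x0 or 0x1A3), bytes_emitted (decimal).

After char 0 ('m'=38): chars_in_quartet=1 acc=0x26 bytes_emitted=0

Answer: 1 0x26 0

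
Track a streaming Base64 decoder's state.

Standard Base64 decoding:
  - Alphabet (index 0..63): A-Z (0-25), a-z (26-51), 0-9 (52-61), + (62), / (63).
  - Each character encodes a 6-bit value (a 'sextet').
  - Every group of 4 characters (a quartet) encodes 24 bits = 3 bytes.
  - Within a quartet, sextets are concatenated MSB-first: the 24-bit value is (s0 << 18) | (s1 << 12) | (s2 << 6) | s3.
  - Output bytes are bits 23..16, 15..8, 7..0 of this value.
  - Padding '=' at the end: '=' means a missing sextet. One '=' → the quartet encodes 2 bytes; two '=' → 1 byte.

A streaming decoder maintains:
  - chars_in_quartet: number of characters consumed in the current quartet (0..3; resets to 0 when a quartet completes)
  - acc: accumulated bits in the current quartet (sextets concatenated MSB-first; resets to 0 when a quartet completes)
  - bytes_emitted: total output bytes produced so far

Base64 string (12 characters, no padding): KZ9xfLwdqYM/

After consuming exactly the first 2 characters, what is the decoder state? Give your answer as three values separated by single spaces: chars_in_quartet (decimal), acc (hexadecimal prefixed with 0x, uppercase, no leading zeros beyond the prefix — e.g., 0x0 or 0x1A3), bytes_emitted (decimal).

After char 0 ('K'=10): chars_in_quartet=1 acc=0xA bytes_emitted=0
After char 1 ('Z'=25): chars_in_quartet=2 acc=0x299 bytes_emitted=0

Answer: 2 0x299 0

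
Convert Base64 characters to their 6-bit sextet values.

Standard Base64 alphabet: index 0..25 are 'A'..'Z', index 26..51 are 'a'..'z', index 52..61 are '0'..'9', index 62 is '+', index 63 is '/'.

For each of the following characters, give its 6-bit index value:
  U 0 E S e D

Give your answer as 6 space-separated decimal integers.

Answer: 20 52 4 18 30 3

Derivation:
'U': A..Z range, ord('U') − ord('A') = 20
'0': 0..9 range, 52 + ord('0') − ord('0') = 52
'E': A..Z range, ord('E') − ord('A') = 4
'S': A..Z range, ord('S') − ord('A') = 18
'e': a..z range, 26 + ord('e') − ord('a') = 30
'D': A..Z range, ord('D') − ord('A') = 3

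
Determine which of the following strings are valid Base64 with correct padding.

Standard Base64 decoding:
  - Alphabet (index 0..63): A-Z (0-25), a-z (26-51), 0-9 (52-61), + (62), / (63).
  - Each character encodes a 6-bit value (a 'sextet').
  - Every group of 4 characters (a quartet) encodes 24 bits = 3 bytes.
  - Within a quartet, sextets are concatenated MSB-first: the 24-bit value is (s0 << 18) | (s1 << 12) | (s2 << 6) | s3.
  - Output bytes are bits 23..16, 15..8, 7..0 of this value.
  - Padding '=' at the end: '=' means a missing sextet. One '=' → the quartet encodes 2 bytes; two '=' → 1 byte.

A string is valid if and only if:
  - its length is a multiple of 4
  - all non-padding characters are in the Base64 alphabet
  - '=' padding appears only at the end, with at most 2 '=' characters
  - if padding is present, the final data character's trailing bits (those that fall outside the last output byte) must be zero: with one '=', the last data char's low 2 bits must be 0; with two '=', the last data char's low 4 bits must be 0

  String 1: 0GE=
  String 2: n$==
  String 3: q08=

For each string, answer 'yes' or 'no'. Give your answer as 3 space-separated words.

String 1: '0GE=' → valid
String 2: 'n$==' → invalid (bad char(s): ['$'])
String 3: 'q08=' → valid

Answer: yes no yes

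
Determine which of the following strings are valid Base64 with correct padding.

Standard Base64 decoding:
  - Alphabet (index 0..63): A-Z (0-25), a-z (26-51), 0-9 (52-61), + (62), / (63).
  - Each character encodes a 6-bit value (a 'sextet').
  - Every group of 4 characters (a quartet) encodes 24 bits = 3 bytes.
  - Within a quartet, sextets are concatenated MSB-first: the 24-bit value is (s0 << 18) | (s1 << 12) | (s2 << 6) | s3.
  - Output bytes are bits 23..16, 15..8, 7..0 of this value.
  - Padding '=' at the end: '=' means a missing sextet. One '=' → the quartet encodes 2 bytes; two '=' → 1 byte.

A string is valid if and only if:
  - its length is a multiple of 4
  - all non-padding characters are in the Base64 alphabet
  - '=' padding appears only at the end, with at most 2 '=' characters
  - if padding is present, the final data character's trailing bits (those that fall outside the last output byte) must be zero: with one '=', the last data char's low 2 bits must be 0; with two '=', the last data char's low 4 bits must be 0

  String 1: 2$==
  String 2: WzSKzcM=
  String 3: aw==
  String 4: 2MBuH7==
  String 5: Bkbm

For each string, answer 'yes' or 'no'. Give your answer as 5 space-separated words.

String 1: '2$==' → invalid (bad char(s): ['$'])
String 2: 'WzSKzcM=' → valid
String 3: 'aw==' → valid
String 4: '2MBuH7==' → invalid (bad trailing bits)
String 5: 'Bkbm' → valid

Answer: no yes yes no yes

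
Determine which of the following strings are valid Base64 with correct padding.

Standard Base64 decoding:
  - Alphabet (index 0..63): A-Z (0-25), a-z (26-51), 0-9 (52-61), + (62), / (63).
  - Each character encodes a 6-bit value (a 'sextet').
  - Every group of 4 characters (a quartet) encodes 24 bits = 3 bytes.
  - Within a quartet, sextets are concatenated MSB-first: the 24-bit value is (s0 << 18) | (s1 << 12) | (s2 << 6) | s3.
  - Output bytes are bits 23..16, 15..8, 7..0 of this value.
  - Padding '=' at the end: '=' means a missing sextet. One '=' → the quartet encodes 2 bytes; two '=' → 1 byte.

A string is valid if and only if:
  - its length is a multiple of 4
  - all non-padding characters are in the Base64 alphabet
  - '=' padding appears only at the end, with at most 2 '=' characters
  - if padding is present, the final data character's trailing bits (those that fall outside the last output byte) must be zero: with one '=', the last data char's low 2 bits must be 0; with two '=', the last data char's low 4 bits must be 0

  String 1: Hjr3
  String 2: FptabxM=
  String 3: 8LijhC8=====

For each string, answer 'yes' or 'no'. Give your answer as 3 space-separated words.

Answer: yes yes no

Derivation:
String 1: 'Hjr3' → valid
String 2: 'FptabxM=' → valid
String 3: '8LijhC8=====' → invalid (5 pad chars (max 2))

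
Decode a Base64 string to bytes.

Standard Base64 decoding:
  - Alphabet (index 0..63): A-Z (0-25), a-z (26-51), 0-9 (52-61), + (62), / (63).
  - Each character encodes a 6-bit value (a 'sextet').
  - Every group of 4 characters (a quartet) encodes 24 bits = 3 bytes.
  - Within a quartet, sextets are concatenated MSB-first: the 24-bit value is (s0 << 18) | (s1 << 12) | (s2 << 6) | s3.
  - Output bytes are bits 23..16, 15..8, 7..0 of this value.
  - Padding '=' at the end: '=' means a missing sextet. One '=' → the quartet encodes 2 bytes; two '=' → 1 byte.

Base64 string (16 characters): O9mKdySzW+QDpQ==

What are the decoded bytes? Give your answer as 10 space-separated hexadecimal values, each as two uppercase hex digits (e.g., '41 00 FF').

After char 0 ('O'=14): chars_in_quartet=1 acc=0xE bytes_emitted=0
After char 1 ('9'=61): chars_in_quartet=2 acc=0x3BD bytes_emitted=0
After char 2 ('m'=38): chars_in_quartet=3 acc=0xEF66 bytes_emitted=0
After char 3 ('K'=10): chars_in_quartet=4 acc=0x3BD98A -> emit 3B D9 8A, reset; bytes_emitted=3
After char 4 ('d'=29): chars_in_quartet=1 acc=0x1D bytes_emitted=3
After char 5 ('y'=50): chars_in_quartet=2 acc=0x772 bytes_emitted=3
After char 6 ('S'=18): chars_in_quartet=3 acc=0x1DC92 bytes_emitted=3
After char 7 ('z'=51): chars_in_quartet=4 acc=0x7724B3 -> emit 77 24 B3, reset; bytes_emitted=6
After char 8 ('W'=22): chars_in_quartet=1 acc=0x16 bytes_emitted=6
After char 9 ('+'=62): chars_in_quartet=2 acc=0x5BE bytes_emitted=6
After char 10 ('Q'=16): chars_in_quartet=3 acc=0x16F90 bytes_emitted=6
After char 11 ('D'=3): chars_in_quartet=4 acc=0x5BE403 -> emit 5B E4 03, reset; bytes_emitted=9
After char 12 ('p'=41): chars_in_quartet=1 acc=0x29 bytes_emitted=9
After char 13 ('Q'=16): chars_in_quartet=2 acc=0xA50 bytes_emitted=9
Padding '==': partial quartet acc=0xA50 -> emit A5; bytes_emitted=10

Answer: 3B D9 8A 77 24 B3 5B E4 03 A5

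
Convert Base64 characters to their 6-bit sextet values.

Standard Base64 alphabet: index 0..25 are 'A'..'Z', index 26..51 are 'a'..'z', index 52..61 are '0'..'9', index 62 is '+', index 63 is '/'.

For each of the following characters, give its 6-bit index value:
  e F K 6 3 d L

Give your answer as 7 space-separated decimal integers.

Answer: 30 5 10 58 55 29 11

Derivation:
'e': a..z range, 26 + ord('e') − ord('a') = 30
'F': A..Z range, ord('F') − ord('A') = 5
'K': A..Z range, ord('K') − ord('A') = 10
'6': 0..9 range, 52 + ord('6') − ord('0') = 58
'3': 0..9 range, 52 + ord('3') − ord('0') = 55
'd': a..z range, 26 + ord('d') − ord('a') = 29
'L': A..Z range, ord('L') − ord('A') = 11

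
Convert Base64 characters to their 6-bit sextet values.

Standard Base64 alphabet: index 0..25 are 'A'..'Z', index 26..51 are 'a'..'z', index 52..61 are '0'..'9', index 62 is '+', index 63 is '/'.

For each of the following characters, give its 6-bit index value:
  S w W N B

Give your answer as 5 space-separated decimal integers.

Answer: 18 48 22 13 1

Derivation:
'S': A..Z range, ord('S') − ord('A') = 18
'w': a..z range, 26 + ord('w') − ord('a') = 48
'W': A..Z range, ord('W') − ord('A') = 22
'N': A..Z range, ord('N') − ord('A') = 13
'B': A..Z range, ord('B') − ord('A') = 1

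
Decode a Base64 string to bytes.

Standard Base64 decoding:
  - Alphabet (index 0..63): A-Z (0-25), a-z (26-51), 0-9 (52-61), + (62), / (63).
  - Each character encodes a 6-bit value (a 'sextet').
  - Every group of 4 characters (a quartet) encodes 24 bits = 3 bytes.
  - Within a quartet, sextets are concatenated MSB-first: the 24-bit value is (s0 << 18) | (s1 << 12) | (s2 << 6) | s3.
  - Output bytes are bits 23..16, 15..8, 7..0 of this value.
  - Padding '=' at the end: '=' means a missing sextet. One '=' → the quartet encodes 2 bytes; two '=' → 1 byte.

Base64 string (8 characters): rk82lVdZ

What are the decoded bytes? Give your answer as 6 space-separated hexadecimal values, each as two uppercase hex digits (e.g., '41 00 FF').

After char 0 ('r'=43): chars_in_quartet=1 acc=0x2B bytes_emitted=0
After char 1 ('k'=36): chars_in_quartet=2 acc=0xAE4 bytes_emitted=0
After char 2 ('8'=60): chars_in_quartet=3 acc=0x2B93C bytes_emitted=0
After char 3 ('2'=54): chars_in_quartet=4 acc=0xAE4F36 -> emit AE 4F 36, reset; bytes_emitted=3
After char 4 ('l'=37): chars_in_quartet=1 acc=0x25 bytes_emitted=3
After char 5 ('V'=21): chars_in_quartet=2 acc=0x955 bytes_emitted=3
After char 6 ('d'=29): chars_in_quartet=3 acc=0x2555D bytes_emitted=3
After char 7 ('Z'=25): chars_in_quartet=4 acc=0x955759 -> emit 95 57 59, reset; bytes_emitted=6

Answer: AE 4F 36 95 57 59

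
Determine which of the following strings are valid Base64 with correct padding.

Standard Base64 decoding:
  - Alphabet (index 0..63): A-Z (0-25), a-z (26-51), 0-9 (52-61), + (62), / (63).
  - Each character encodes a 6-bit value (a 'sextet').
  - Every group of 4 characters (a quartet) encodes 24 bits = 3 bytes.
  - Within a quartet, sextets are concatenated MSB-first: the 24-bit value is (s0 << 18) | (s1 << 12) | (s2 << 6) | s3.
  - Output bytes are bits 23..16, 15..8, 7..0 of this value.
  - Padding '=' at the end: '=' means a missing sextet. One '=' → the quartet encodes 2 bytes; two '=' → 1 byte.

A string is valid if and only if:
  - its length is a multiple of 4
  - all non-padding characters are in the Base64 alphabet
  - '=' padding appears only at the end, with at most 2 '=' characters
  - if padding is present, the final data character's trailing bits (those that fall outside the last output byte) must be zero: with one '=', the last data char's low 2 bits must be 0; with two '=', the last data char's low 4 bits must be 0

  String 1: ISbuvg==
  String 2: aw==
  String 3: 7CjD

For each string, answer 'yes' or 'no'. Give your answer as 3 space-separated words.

Answer: yes yes yes

Derivation:
String 1: 'ISbuvg==' → valid
String 2: 'aw==' → valid
String 3: '7CjD' → valid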